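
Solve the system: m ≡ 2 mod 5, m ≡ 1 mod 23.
M = 5 × 23 = 115. M₁ = 23, y₁ ≡ 2 mod 5. M₂ = 5, y₂ ≡ 14 mod 23. m = 2×23×2 + 1×5×14 ≡ 47 mod 115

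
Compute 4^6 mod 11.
By repeated squaring mod 11: 4^{1}≡4, 4^{2}≡5, 4^{4}≡3. Then 4^{6} = 4^{4+2} ≡ 3 × 5 ≡ 4 mod 11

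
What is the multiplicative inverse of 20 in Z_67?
Since 67 is prime, by Fermat 20^(-1) ≡ 20^{65} ≡ 57 mod 67. Verify: 20 × 57 = 1140 ≡ 1 mod 67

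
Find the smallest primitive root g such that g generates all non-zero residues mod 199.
g = 3. For each prime q|198: 3^{99}≡198, 3^{66}≡106, 3^{18}≡125, none ≡ 1, so ord_199(3) = 198 and 3 is a primitive root.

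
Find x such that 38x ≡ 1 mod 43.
Since 43 is prime, by Fermat 38^(-1) ≡ 38^{41} ≡ 17 mod 43. Verify: 38 × 17 = 646 ≡ 1 mod 43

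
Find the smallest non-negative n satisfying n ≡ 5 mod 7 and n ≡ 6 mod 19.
M = 7 × 19 = 133. M₁ = 19, y₁ ≡ 3 mod 7. M₂ = 7, y₂ ≡ 11 mod 19. n = 5×19×3 + 6×7×11 ≡ 82 mod 133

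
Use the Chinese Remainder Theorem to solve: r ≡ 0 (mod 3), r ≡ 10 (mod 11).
M = 3 × 11 = 33. M₁ = 11, y₁ ≡ 2 (mod 3). M₂ = 3, y₂ ≡ 4 (mod 11). r = 0×11×2 + 10×3×4 ≡ 21 (mod 33)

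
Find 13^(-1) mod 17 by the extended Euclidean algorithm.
Extended GCD: 13(4) + 17(-3) = 1. So 13^(-1) ≡ 4 mod 17. Verify: 13 × 4 = 52 ≡ 1 mod 17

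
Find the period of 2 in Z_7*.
Powers of 2 mod 7: 2^1≡2, 2^2≡4, 2^3≡1. Order = 3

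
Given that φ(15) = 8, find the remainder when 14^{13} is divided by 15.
By Euler: 14^{8} ≡ 1 (mod 15) since gcd(14, 15) = 1. 13 = 1×8 + 5. So 14^{13} ≡ 14^{5} ≡ 14 (mod 15)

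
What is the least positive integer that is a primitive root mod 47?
g = 5. For each prime q|46: 5^{23}≡46, 5^{2}≡25, none ≡ 1, so ord_47(5) = 46 and 5 is a primitive root.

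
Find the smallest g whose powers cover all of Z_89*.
g = 3. For each prime q|88: 3^{44}≡88, 3^{8}≡64, none ≡ 1, so ord_89(3) = 88 and 3 is a primitive root.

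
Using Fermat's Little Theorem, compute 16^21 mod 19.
By Fermat: 16^{18} ≡ 1 mod 19. So 16^{21} = 16^{18} · 16^{3} ≡ 16^{3} ≡ 11 mod 19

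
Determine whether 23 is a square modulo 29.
By Euler's criterion: 23^{14} ≡ 1 mod 29. Since this equals 1, 23 is a QR.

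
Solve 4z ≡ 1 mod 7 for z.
Since 7 is prime, by Fermat 4^(-1) ≡ 4^{5} ≡ 2 mod 7. Verify: 4 × 2 = 8 ≡ 1 mod 7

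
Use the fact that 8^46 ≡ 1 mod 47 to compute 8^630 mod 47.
By Fermat: 8^{46} ≡ 1 mod 47. 630 ≡ 32 mod 46. So 8^{630} ≡ 8^{32} ≡ 16 mod 47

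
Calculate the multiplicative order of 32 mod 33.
Powers of 32 mod 33: 32^1≡32, 32^2≡1. ord_33(32) = 2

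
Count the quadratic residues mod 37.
The squaring map on Z_37* is 2-to-1, so there are (36)/2 = 18 QRs.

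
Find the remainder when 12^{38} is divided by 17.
By Fermat: 12^{16} ≡ 1 mod 17. 38 = 2×16 + 6. So 12^{38} ≡ 12^{6} ≡ 2 mod 17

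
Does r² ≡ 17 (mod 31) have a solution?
By Euler's criterion: 17^{15} ≡ 30 (mod 31). Since this equals -1 (≡ 30), 17 is not a QR.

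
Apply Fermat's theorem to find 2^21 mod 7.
By Fermat: 2^{6} ≡ 1 mod 7. 21 = 3×6 + 3. So 2^{21} ≡ 2^{3} ≡ 1 mod 7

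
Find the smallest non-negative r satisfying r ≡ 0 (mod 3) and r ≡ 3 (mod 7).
M = 3 × 7 = 21. M₁ = 7, y₁ ≡ 1 (mod 3). M₂ = 3, y₂ ≡ 5 (mod 7). r = 0×7×1 + 3×3×5 ≡ 3 (mod 21)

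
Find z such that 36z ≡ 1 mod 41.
Since 41 is prime, by Fermat 36^(-1) ≡ 36^{39} ≡ 8 mod 41. Verify: 36 × 8 = 288 ≡ 1 mod 41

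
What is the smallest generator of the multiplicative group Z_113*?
g = 3. For each prime q|112: 3^{56}≡112, 3^{16}≡49, none ≡ 1, so ord_113(3) = 112 and 3 is a primitive root.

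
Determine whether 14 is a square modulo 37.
By Euler's criterion: 14^{18} ≡ 36 mod 37. Since this equals -1 (≡ 36), 14 is not a QR.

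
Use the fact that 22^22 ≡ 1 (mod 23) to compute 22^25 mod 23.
By Fermat: 22^{22} ≡ 1 (mod 23). So 22^{25} = 22^{22} · 22^{3} ≡ 22^{3} ≡ 22 (mod 23)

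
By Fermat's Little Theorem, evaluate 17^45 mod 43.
By Fermat: 17^{42} ≡ 1 (mod 43). So 17^{45} = 17^{42} · 17^{3} ≡ 17^{3} ≡ 11 (mod 43)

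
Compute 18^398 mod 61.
Using Fermat: 18^{60} ≡ 1 (mod 61). 398 ≡ 38 (mod 60). So 18^{398} ≡ 18^{38} ≡ 36 (mod 61)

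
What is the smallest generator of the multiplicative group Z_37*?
g = 2. Powers: [2, 4, 8, 16, 32, 27, 17, 34, 31, ...] generates all 36 non-zero residues.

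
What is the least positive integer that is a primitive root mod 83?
g = 2. Powers: [2, 4, 8, 16, 32, 64, ...] generates all 82 non-zero residues.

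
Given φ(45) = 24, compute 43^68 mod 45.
By Euler: 43^{24} ≡ 1 mod 45 since gcd(43, 45) = 1. 68 = 2×24 + 20. So 43^{68} ≡ 43^{20} ≡ 31 mod 45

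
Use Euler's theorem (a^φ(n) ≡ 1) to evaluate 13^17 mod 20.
By Euler: 13^{8} ≡ 1 mod 20 since gcd(13, 20) = 1. 17 = 2×8 + 1. So 13^{17} ≡ 13^{1} ≡ 13 mod 20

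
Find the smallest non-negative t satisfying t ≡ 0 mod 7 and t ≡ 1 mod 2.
M = 7 × 2 = 14. M₁ = 2, y₁ ≡ 4 mod 7. M₂ = 7, y₂ ≡ 1 mod 2. t = 0×2×4 + 1×7×1 ≡ 7 mod 14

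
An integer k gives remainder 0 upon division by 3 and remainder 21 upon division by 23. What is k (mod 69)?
M = 3 × 23 = 69. M₁ = 23, y₁ ≡ 2 (mod 3). M₂ = 3, y₂ ≡ 8 (mod 23). k = 0×23×2 + 21×3×8 ≡ 21 (mod 69)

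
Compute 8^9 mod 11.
By repeated squaring (mod 11): 8^{1}≡8, 8^{2}≡9, 8^{4}≡4, 8^{8}≡5. Then 8^{9} = 8^{8+1} ≡ 5 × 8 ≡ 7 (mod 11)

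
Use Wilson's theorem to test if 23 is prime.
(22)! mod 23 = 22. Since 22 ≡ -1 mod 23, 23 is prime.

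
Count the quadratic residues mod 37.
Exactly half the non-zero residues mod a prime are QRs: (37-1)/2 = 18.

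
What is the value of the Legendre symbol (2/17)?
(2/17) = 2^{8} mod 17 = 1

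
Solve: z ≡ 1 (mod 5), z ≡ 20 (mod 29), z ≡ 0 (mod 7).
M = 5 × 29 × 7 = 1015. M₁ = 203, y₁ ≡ 2 (mod 5). M₂ = 35, y₂ ≡ 5 (mod 29). M₃ = 145, y₃ ≡ 3 (mod 7). z = 1×203×2 + 20×35×5 + 0×145×3 ≡ 861 (mod 1015)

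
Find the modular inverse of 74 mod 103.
Since 103 is prime, by Fermat 74^(-1) ≡ 74^{101} ≡ 71 (mod 103). Verify: 74 × 71 = 5254 ≡ 1 (mod 103)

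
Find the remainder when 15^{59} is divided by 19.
By Fermat: 15^{18} ≡ 1 mod 19. 59 = 3×18 + 5. So 15^{59} ≡ 15^{5} ≡ 2 mod 19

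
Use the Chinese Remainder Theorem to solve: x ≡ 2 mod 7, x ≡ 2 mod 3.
M = 7 × 3 = 21. M₁ = 3, y₁ ≡ 5 mod 7. M₂ = 7, y₂ ≡ 1 mod 3. x = 2×3×5 + 2×7×1 ≡ 2 mod 21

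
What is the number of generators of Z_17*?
Number of primitive roots mod 17 = φ(p-1) = φ(16) = 8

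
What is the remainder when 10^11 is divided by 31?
By repeated squaring mod 31: 10^{1}≡10, 10^{2}≡7, 10^{4}≡18, 10^{8}≡14. Then 10^{11} = 10^{8+2+1} ≡ 14 × 7 × 10 ≡ 19 mod 31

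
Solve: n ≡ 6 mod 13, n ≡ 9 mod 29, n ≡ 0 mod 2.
M = 13 × 29 × 2 = 754. M₁ = 58, y₁ ≡ 11 mod 13. M₂ = 26, y₂ ≡ 19 mod 29. M₃ = 377, y₃ ≡ 1 mod 2. n = 6×58×11 + 9×26×19 + 0×377×1 ≡ 734 mod 754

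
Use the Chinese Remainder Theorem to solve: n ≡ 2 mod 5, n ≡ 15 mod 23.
M = 5 × 23 = 115. M₁ = 23, y₁ ≡ 2 mod 5. M₂ = 5, y₂ ≡ 14 mod 23. n = 2×23×2 + 15×5×14 ≡ 107 mod 115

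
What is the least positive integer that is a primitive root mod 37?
g = 2. Powers: [2, 4, 8, 16, 32, 27, 17, 34, ...] generates all 36 non-zero residues.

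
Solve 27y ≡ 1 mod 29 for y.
Since 29 is prime, by Fermat 27^(-1) ≡ 27^{27} ≡ 14 mod 29. Verify: 27 × 14 = 378 ≡ 1 mod 29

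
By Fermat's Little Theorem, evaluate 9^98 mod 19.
By Fermat: 9^{18} ≡ 1 mod 19. 98 = 5×18 + 8. So 9^{98} ≡ 9^{8} ≡ 17 mod 19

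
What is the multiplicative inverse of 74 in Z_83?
Since 83 is prime, by Fermat 74^(-1) ≡ 74^{81} ≡ 46 (mod 83). Verify: 74 × 46 = 3404 ≡ 1 (mod 83)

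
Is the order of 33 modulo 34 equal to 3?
Powers of 33 mod 34: 33^1≡33, 33^2≡1. Already 33^2≡1, so the order is 2 < 3. No, the actual order is 2.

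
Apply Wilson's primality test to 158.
(157)! mod 158 = 0. Since 0 ≢ -1 mod 158, 158 is not prime.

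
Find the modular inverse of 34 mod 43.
Since 43 is prime, by Fermat 34^(-1) ≡ 34^{41} ≡ 19 (mod 43). Verify: 34 × 19 = 646 ≡ 1 (mod 43)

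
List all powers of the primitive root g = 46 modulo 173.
46^1, 46^2, ..., 46^{172} mod 173: [46, 40, 110, 43, 75, 163, 59, 119, 111, 89, 115, 100, 102, 21, 101, 148, 61, 38, 18, 136, 28, 77, 82, 139, 166, 24, 66, 95, 45, 167, 70, 106, 32, 88, 69, 60, 165, 151, 26, 158, 2, 92, 80, 47, 86, 150, 153, 118, 65, 49, 5, 57, 27, 31, 42, 29, 123, 122, 76, 36, 99, 56, 154, 164, 105, 159, 48, 132, 17, 90, 161, 140, 39, 64, 3, 138, 120, 157, 129, 52, 143, 4, 11, 160, 94, 172, 127, 133, 63, 130, 98, 10, 114, 54, 62, 84, 58, 73, 71, 152, 72, 25, 112, 135, 155, 37, 145, 96, 91, 34, 7, 149, 107, 78, 128, 6, 103, 67, 141, 85, 104, 113, 8, 22, 147, 15, 171, 81, 93, 126, 87, 23, 20, 55, 108, 124, 168, 116, 146, 142, 131, 144, 50, 51, 97, 137, 74, 117, 19, 9, 68, 14, 125, 41, 156, 83, 12, 33, 134, 109, 170, 35, 53, 16, 44, 121, 30, 169, 162, 13, 79, 1]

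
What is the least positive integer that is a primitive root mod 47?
g = 5. For each prime q|46: 5^{23}≡46, 5^{2}≡25, none ≡ 1, so ord_47(5) = 46 and 5 is a primitive root.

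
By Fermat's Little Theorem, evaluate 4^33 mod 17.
By Fermat: 4^{16} ≡ 1 (mod 17). 33 = 2×16 + 1. So 4^{33} ≡ 4^{1} ≡ 4 (mod 17)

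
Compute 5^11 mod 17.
By repeated squaring (mod 17): 5^{1}≡5, 5^{2}≡8, 5^{4}≡13, 5^{8}≡16. Then 5^{11} = 5^{8+2+1} ≡ 16 × 8 × 5 ≡ 11 (mod 17)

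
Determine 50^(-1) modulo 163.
Since 163 is prime, by Fermat 50^(-1) ≡ 50^{161} ≡ 75 mod 163. Verify: 50 × 75 = 3750 ≡ 1 mod 163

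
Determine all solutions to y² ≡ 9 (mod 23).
The square roots of 9 mod 23 are 3 and 20. Verify: 3² = 9 ≡ 9 (mod 23)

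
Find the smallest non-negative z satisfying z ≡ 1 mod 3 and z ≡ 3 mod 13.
M = 3 × 13 = 39. M₁ = 13, y₁ ≡ 1 mod 3. M₂ = 3, y₂ ≡ 9 mod 13. z = 1×13×1 + 3×3×9 ≡ 16 mod 39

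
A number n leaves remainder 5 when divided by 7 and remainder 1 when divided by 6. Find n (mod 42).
M = 7 × 6 = 42. M₁ = 6, y₁ ≡ 6 (mod 7). M₂ = 7, y₂ ≡ 1 (mod 6). n = 5×6×6 + 1×7×1 ≡ 19 (mod 42)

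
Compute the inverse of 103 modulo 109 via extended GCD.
Extended GCD: 103(18) + 109(-17) = 1. So 103^(-1) ≡ 18 mod 109. Verify: 103 × 18 = 1854 ≡ 1 mod 109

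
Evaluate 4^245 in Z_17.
Using Fermat: 4^{16} ≡ 1 (mod 17). 245 ≡ 5 (mod 16). So 4^{245} ≡ 4^{5} ≡ 4 (mod 17)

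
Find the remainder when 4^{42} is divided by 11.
By Fermat: 4^{10} ≡ 1 (mod 11). 42 = 4×10 + 2. So 4^{42} ≡ 4^{2} ≡ 5 (mod 11)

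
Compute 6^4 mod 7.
6^{4} = 1296 ≡ 1 (mod 7)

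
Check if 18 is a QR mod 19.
By Euler's criterion: 18^{9} ≡ 18 (mod 19). Since this equals -1 (≡ 18), 18 is not a QR.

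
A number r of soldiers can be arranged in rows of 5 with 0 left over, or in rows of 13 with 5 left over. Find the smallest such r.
M = 5 × 13 = 65. M₁ = 13, y₁ ≡ 2 mod 5. M₂ = 5, y₂ ≡ 8 mod 13. r = 0×13×2 + 5×5×8 ≡ 5 mod 65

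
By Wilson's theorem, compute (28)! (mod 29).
By Wilson's theorem, (28)! ≡ -1 ≡ 28 (mod 29)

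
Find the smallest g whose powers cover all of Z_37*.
g = 2. Powers: [2, 4, 8, 16, 32, 27, 17, 34, 31, 25, ...] generates all 36 non-zero residues.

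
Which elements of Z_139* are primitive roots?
There are φ(138) = 44 primitive roots mod 139: {2, 3, 12, 15, 17, 18, 19, 21, 22, 26, 32, 40, 50, 53, 56, 58, 61, 68, 70, 72, 73, 85, 88, 90, 92, 93, 98, 101, 102, 104, 108, 109, 110, 111, 114, 115, 119, 123, 126, 128, 130, 132, 134, 135}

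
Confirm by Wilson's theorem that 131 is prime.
(130)! mod 131 = 130. Since this equals -1 (mod 131), Wilson confirms 131 is prime.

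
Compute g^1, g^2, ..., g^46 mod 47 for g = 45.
45^1, 45^2, ..., 45^{46} mod 47: [45, 4, 39, 16, 15, 17, 13, 21, 5, 37, 20, 7, 33, 28, 38, 18, 11, 25, 44, 6, 35, 24, 46, 2, 43, 8, 31, 32, 30, 34, 26, 42, 10, 27, 40, 14, 19, 9, 29, 36, 22, 3, 41, 12, 23, 1]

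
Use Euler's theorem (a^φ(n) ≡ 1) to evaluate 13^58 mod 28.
By Euler: 13^{12} ≡ 1 mod 28 since gcd(13, 28) = 1. 58 = 4×12 + 10. So 13^{58} ≡ 13^{10} ≡ 1 mod 28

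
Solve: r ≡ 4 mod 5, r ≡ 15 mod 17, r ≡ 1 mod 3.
M = 5 × 17 × 3 = 255. M₁ = 51, y₁ ≡ 1 mod 5. M₂ = 15, y₂ ≡ 8 mod 17. M₃ = 85, y₃ ≡ 1 mod 3. r = 4×51×1 + 15×15×8 + 1×85×1 ≡ 49 mod 255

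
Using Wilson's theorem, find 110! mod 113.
(112)! = (110)! × (111) × (112) ≡ -1 (mod 113). So (110)! ≡ -1 × [(112)(111)]^(-1) ≡ 56 (mod 113)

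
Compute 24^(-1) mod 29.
Since 29 is prime, by Fermat 24^(-1) ≡ 24^{27} ≡ 23 mod 29. Verify: 24 × 23 = 552 ≡ 1 mod 29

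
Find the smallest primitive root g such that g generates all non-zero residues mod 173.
g = 2. Powers: [2, 4, 8, 16, 32, 64, 128, 83, 166, ...] generates all 172 non-zero residues.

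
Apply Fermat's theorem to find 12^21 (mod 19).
By Fermat: 12^{18} ≡ 1 (mod 19). So 12^{21} = 12^{18} · 12^{3} ≡ 12^{3} ≡ 18 (mod 19)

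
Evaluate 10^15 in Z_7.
Using Fermat: 10^{6} ≡ 1 (mod 7). 15 ≡ 3 (mod 6). So 10^{15} ≡ 10^{3} ≡ 6 (mod 7)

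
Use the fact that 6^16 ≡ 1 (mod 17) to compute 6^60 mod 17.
By Fermat: 6^{16} ≡ 1 (mod 17). 60 = 3×16 + 12. So 6^{60} ≡ 6^{12} ≡ 13 (mod 17)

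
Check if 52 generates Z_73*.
52^{24} ≡ 1 mod 73 and 24 < 72, so ord_73(52) = 24 ≠ 72 and 52 is not a primitive root.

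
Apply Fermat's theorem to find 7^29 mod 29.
By Fermat: 7^{28} ≡ 1 mod 29. So 7^{29} = 7^{28} · 7^{1} ≡ 7^{1} ≡ 7 mod 29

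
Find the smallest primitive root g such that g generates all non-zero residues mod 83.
g = 2. For each prime q|82: 2^{41}≡82, 2^{2}≡4, none ≡ 1, so ord_83(2) = 82 and 2 is a primitive root.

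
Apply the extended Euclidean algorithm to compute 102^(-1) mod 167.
Extended GCD: 102(-18) + 167(11) = 1. So 102^(-1) ≡ -18 ≡ 149 (mod 167). Verify: 102 × 149 = 15198 ≡ 1 (mod 167)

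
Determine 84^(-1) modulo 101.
Since 101 is prime, by Fermat 84^(-1) ≡ 84^{99} ≡ 95 mod 101. Verify: 84 × 95 = 7980 ≡ 1 mod 101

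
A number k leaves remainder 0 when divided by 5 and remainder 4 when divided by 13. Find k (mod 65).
M = 5 × 13 = 65. M₁ = 13, y₁ ≡ 2 (mod 5). M₂ = 5, y₂ ≡ 8 (mod 13). k = 0×13×2 + 4×5×8 ≡ 30 (mod 65)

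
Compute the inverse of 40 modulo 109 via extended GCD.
Extended GCD: 40(30) + 109(-11) = 1. So 40^(-1) ≡ 30 (mod 109). Verify: 40 × 30 = 1200 ≡ 1 (mod 109)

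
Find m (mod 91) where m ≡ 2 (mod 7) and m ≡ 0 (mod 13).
M = 7 × 13 = 91. M₁ = 13, y₁ ≡ 6 (mod 7). M₂ = 7, y₂ ≡ 2 (mod 13). m = 2×13×6 + 0×7×2 ≡ 65 (mod 91)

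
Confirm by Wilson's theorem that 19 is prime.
(18)! mod 19 = 18. Since this equals -1 (mod 19), Wilson confirms 19 is prime.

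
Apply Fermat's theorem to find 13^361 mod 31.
By Fermat: 13^{30} ≡ 1 mod 31. 361 ≡ 1 mod 30. So 13^{361} ≡ 13^{1} ≡ 13 mod 31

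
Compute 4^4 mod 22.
4^{4} = 256 ≡ 14 mod 22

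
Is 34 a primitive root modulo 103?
34^{17} ≡ 1 mod 103 and 17 < 102, so ord_103(34) = 17 ≠ 102 and 34 is not a primitive root.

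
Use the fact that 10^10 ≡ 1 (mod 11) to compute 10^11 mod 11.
By Fermat: 10^{10} ≡ 1 (mod 11). So 10^{11} = 10^{10} · 10^{1} ≡ 10^{1} ≡ 10 (mod 11)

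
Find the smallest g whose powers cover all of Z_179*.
g = 2. Powers: [2, 4, 8, 16, 32, 64, 128, 77, ...] generates all 178 non-zero residues.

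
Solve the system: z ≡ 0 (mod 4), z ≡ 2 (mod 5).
M = 4 × 5 = 20. M₁ = 5, y₁ ≡ 1 (mod 4). M₂ = 4, y₂ ≡ 4 (mod 5). z = 0×5×1 + 2×4×4 ≡ 12 (mod 20)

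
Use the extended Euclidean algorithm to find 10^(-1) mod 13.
Extended GCD: 10(4) + 13(-3) = 1. So 10^(-1) ≡ 4 (mod 13). Verify: 10 × 4 = 40 ≡ 1 (mod 13)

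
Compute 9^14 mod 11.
Using Fermat: 9^{10} ≡ 1 mod 11. 14 ≡ 4 mod 10. So 9^{14} ≡ 9^{4} ≡ 5 mod 11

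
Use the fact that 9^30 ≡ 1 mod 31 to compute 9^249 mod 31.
By Fermat: 9^{30} ≡ 1 mod 31. 249 ≡ 9 mod 30. So 9^{249} ≡ 9^{9} ≡ 4 mod 31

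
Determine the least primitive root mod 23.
g = 5. For each prime q|22: 5^{11}≡22, 5^{2}≡2, none ≡ 1, so ord_23(5) = 22 and 5 is a primitive root.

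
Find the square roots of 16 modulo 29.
The square roots of 16 mod 29 are 25 and 4. Verify: 25² = 625 ≡ 16 (mod 29)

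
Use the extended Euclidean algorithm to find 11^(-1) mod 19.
Extended GCD: 11(7) + 19(-4) = 1. So 11^(-1) ≡ 7 mod 19. Verify: 11 × 7 = 77 ≡ 1 mod 19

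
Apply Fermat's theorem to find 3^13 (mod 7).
By Fermat: 3^{6} ≡ 1 (mod 7). 13 = 2×6 + 1. So 3^{13} ≡ 3^{1} ≡ 3 (mod 7)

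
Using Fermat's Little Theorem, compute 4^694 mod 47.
By Fermat: 4^{46} ≡ 1 mod 47. 694 ≡ 4 mod 46. So 4^{694} ≡ 4^{4} ≡ 21 mod 47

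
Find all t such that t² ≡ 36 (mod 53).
The square roots of 36 mod 53 are 47 and 6. Verify: 47² = 2209 ≡ 36 (mod 53)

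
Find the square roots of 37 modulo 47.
The square roots of 37 mod 47 are 32 and 15. Verify: 32² = 1024 ≡ 37 (mod 47)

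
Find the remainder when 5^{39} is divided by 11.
By Fermat: 5^{10} ≡ 1 (mod 11). 39 = 3×10 + 9. So 5^{39} ≡ 5^{9} ≡ 9 (mod 11)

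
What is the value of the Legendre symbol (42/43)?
(42/43) = 42^{21} mod 43 = -1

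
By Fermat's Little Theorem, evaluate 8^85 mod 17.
By Fermat: 8^{16} ≡ 1 mod 17. 85 = 5×16 + 5. So 8^{85} ≡ 8^{5} ≡ 9 mod 17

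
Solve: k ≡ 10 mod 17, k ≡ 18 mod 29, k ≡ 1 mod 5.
M = 17 × 29 × 5 = 2465. M₁ = 145, y₁ ≡ 2 mod 17. M₂ = 85, y₂ ≡ 14 mod 29. M₃ = 493, y₃ ≡ 2 mod 5. k = 10×145×2 + 18×85×14 + 1×493×2 ≡ 656 mod 2465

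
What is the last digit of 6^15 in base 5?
Using Fermat: 6^{4} ≡ 1 mod 5. 15 ≡ 3 mod 4. So 6^{15} ≡ 6^{3} ≡ 1 mod 5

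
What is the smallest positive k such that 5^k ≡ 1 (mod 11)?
Powers of 5 mod 11: 5^1≡5, 5^2≡3, 5^3≡4, 5^4≡9, 5^5≡1. Order = 5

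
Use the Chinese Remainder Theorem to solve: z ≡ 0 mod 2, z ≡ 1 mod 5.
M = 2 × 5 = 10. M₁ = 5, y₁ ≡ 1 mod 2. M₂ = 2, y₂ ≡ 3 mod 5. z = 0×5×1 + 1×2×3 ≡ 6 mod 10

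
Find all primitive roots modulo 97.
There are φ(96) = 32 primitive roots mod 97: {5, 7, 10, 13, 14, 15, 17, 21, 23, 26, 29, 37, 38, 39, 40, 41, 56, 57, 58, 59, 60, 68, 71, 74, 76, 80, 82, 83, 84, 87, 90, 92}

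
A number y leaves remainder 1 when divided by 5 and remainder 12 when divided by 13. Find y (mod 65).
M = 5 × 13 = 65. M₁ = 13, y₁ ≡ 2 (mod 5). M₂ = 5, y₂ ≡ 8 (mod 13). y = 1×13×2 + 12×5×8 ≡ 51 (mod 65)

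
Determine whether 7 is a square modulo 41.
By Euler's criterion: 7^{20} ≡ 40 mod 41. Since this equals -1 (≡ 40), 7 is not a QR.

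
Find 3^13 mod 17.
By repeated squaring mod 17: 3^{1}≡3, 3^{2}≡9, 3^{4}≡13, 3^{8}≡16. Then 3^{13} = 3^{8+4+1} ≡ 16 × 13 × 3 ≡ 12 mod 17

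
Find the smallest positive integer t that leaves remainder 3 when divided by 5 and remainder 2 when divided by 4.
M = 5 × 4 = 20. M₁ = 4, y₁ ≡ 4 mod 5. M₂ = 5, y₂ ≡ 1 mod 4. t = 3×4×4 + 2×5×1 ≡ 18 mod 20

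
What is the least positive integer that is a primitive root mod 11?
g = 2. For each prime q|10: 2^{5}≡10, 2^{2}≡4, none ≡ 1, so ord_11(2) = 10 and 2 is a primitive root.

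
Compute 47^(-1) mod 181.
Since 181 is prime, by Fermat 47^(-1) ≡ 47^{179} ≡ 104 mod 181. Verify: 47 × 104 = 4888 ≡ 1 mod 181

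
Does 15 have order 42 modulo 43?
15^{21} ≡ 1 (mod 43) and 21 < 42, so ord_43(15) = 21 ≠ 42 and 15 is not a primitive root.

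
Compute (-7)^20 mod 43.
By repeated squaring (mod 43): (-7)^{1}≡36, (-7)^{2}≡6, (-7)^{4}≡36, (-7)^{8}≡6, (-7)^{16}≡36. Then (-7)^{20} = (-7)^{16+4} ≡ 36 × 36 ≡ 6 (mod 43)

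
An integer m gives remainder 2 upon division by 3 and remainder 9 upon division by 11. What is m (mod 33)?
M = 3 × 11 = 33. M₁ = 11, y₁ ≡ 2 (mod 3). M₂ = 3, y₂ ≡ 4 (mod 11). m = 2×11×2 + 9×3×4 ≡ 20 (mod 33)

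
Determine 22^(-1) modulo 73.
Since 73 is prime, by Fermat 22^(-1) ≡ 22^{71} ≡ 10 mod 73. Verify: 22 × 10 = 220 ≡ 1 mod 73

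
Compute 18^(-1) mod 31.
Since 31 is prime, by Fermat 18^(-1) ≡ 18^{29} ≡ 19 mod 31. Verify: 18 × 19 = 342 ≡ 1 mod 31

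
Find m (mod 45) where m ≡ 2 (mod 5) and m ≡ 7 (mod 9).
M = 5 × 9 = 45. M₁ = 9, y₁ ≡ 4 (mod 5). M₂ = 5, y₂ ≡ 2 (mod 9). m = 2×9×4 + 7×5×2 ≡ 7 (mod 45)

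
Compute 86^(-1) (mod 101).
Since 101 is prime, by Fermat 86^(-1) ≡ 86^{99} ≡ 74 (mod 101). Verify: 86 × 74 = 6364 ≡ 1 (mod 101)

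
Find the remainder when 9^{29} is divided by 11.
By Fermat: 9^{10} ≡ 1 (mod 11). 29 = 2×10 + 9. So 9^{29} ≡ 9^{9} ≡ 5 (mod 11)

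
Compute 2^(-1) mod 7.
Since 7 is prime, by Fermat 2^(-1) ≡ 2^{5} ≡ 4 mod 7. Verify: 2 × 4 = 8 ≡ 1 mod 7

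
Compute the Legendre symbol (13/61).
(13/61) = 13^{30} mod 61 = 1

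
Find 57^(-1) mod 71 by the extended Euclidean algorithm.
Extended GCD: 57(5) + 71(-4) = 1. So 57^(-1) ≡ 5 mod 71. Verify: 57 × 5 = 285 ≡ 1 mod 71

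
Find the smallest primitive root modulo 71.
g = 7. Powers: [7, 49, 59, 58, 51, 2, 14, 27, 47, 45, ...] generates all 70 non-zero residues.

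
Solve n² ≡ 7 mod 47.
The square roots of 7 mod 47 are 17 and 30. Verify: 17² = 289 ≡ 7 mod 47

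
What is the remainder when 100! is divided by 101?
By Wilson's theorem, (100)! ≡ -1 ≡ 100 mod 101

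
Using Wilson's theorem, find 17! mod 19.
(18)! = (17)! × (18) ≡ -1 mod 19. So (17)! ≡ -1 × (18)^(-1) ≡ (-1)×(-1) = 1 mod 19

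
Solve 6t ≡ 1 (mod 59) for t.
Since 59 is prime, by Fermat 6^(-1) ≡ 6^{57} ≡ 10 (mod 59). Verify: 6 × 10 = 60 ≡ 1 (mod 59)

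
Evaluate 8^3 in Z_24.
8^{3} = 512 ≡ 8 (mod 24)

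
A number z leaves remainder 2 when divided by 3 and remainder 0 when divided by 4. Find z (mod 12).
M = 3 × 4 = 12. M₁ = 4, y₁ ≡ 1 (mod 3). M₂ = 3, y₂ ≡ 3 (mod 4). z = 2×4×1 + 0×3×3 ≡ 8 (mod 12)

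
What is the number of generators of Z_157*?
Number of primitive roots mod 157 = φ(p-1) = φ(156) = 48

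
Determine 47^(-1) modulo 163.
Since 163 is prime, by Fermat 47^(-1) ≡ 47^{161} ≡ 111 (mod 163). Verify: 47 × 111 = 5217 ≡ 1 (mod 163)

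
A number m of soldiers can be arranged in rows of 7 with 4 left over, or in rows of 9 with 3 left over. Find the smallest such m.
M = 7 × 9 = 63. M₁ = 9, y₁ ≡ 4 mod 7. M₂ = 7, y₂ ≡ 4 mod 9. m = 4×9×4 + 3×7×4 ≡ 39 mod 63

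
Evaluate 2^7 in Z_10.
By repeated squaring mod 10: 2^{1}≡2, 2^{2}≡4, 2^{4}≡6. Then 2^{7} = 2^{4+2+1} ≡ 6 × 4 × 2 ≡ 8 mod 10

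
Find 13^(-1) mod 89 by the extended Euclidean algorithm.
Extended GCD: 13(-41) + 89(6) = 1. So 13^(-1) ≡ -41 ≡ 48 mod 89. Verify: 13 × 48 = 624 ≡ 1 mod 89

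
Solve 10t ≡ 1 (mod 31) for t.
Since 31 is prime, by Fermat 10^(-1) ≡ 10^{29} ≡ 28 (mod 31). Verify: 10 × 28 = 280 ≡ 1 (mod 31)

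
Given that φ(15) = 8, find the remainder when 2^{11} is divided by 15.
By Euler: 2^{8} ≡ 1 mod 15 since gcd(2, 15) = 1. 11 = 1×8 + 3. So 2^{11} ≡ 2^{3} ≡ 8 mod 15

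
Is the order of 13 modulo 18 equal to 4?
Powers of 13 mod 18: 13^1≡13, 13^2≡7, 13^3≡1. Already 13^3≡1, so the order is 3 < 4. No, the actual order is 3.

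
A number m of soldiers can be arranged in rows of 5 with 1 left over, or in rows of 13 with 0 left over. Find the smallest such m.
M = 5 × 13 = 65. M₁ = 13, y₁ ≡ 2 mod 5. M₂ = 5, y₂ ≡ 8 mod 13. m = 1×13×2 + 0×5×8 ≡ 26 mod 65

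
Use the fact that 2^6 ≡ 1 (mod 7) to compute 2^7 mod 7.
By Fermat: 2^{6} ≡ 1 (mod 7). So 2^{7} = 2^{6} · 2^{1} ≡ 2^{1} ≡ 2 (mod 7)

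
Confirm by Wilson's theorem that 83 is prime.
(82)! mod 83 = 82. Since this equals -1 mod 83, Wilson confirms 83 is prime.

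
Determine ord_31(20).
Powers of 20 mod 31: 20^1≡20, 20^2≡28, 20^3≡2, 20^4≡9, 20^5≡25, 20^6≡4, 20^7≡18, 20^8≡19, 20^9≡8, 20^10≡5, 20^11≡7, 20^12≡16, 20^13≡10, 20^14≡14, 20^15≡1. Order = 15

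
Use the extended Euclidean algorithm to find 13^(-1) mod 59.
Extended GCD: 13(-9) + 59(2) = 1. So 13^(-1) ≡ -9 ≡ 50 mod 59. Verify: 13 × 50 = 650 ≡ 1 mod 59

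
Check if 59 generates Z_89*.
ord_89(59) divides 88. For each prime q|88: 59^{44}≡88, 59^{8}≡32, none ≡ 1. So 59 has order 88 and is a primitive root mod 89.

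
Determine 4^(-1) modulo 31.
Since 31 is prime, by Fermat 4^(-1) ≡ 4^{29} ≡ 8 mod 31. Verify: 4 × 8 = 32 ≡ 1 mod 31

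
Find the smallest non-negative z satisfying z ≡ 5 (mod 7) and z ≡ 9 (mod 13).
M = 7 × 13 = 91. M₁ = 13, y₁ ≡ 6 (mod 7). M₂ = 7, y₂ ≡ 2 (mod 13). z = 5×13×6 + 9×7×2 ≡ 61 (mod 91)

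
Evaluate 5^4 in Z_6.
5^{4} = 625 ≡ 1 (mod 6)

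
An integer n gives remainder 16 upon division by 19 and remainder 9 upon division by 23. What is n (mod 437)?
M = 19 × 23 = 437. M₁ = 23, y₁ ≡ 5 (mod 19). M₂ = 19, y₂ ≡ 17 (mod 23). n = 16×23×5 + 9×19×17 ≡ 377 (mod 437)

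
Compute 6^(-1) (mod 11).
Since 11 is prime, by Fermat 6^(-1) ≡ 6^{9} ≡ 2 (mod 11). Verify: 6 × 2 = 12 ≡ 1 (mod 11)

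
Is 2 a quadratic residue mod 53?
By Euler's criterion: 2^{26} ≡ 52 (mod 53). Since this equals -1 (≡ 52), 2 is not a QR.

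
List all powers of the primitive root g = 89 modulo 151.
89^1, 89^2, ..., 89^{150} mod 151: [89, 69, 101, 80, 23, 84, 77, 58, 28, 76, 120, 110, 126, 40, 87, 42, 114, 29, 14, 38, 60, 55, 63, 20, 119, 21, 57, 90, 7, 19, 30, 103, 107, 10, 135, 86, 104, 45, 79, 85, 15, 127, 129, 5, 143, 43, 52, 98, 115, 118, 83, 139, 140, 78, 147, 97, 26, 49, 133, 59, 117, 145, 70, 39, 149, 124, 13, 100, 142, 105, 134, 148, 35, 95, 150, 62, 82, 50, 71, 128, 67, 74, 93, 123, 75, 31, 41, 25, 111, 64, 109, 37, 122, 137, 113, 91, 96, 88, 131, 32, 130, 94, 61, 144, 132, 121, 48, 44, 141, 16, 65, 47, 106, 72, 66, 136, 24, 22, 146, 8, 108, 99, 53, 36, 33, 68, 12, 11, 73, 4, 54, 125, 102, 18, 92, 34, 6, 81, 112, 2, 27, 138, 51, 9, 46, 17, 3, 116, 56, 1]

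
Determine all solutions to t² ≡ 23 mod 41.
The square roots of 23 mod 41 are 33 and 8. Verify: 33² = 1089 ≡ 23 mod 41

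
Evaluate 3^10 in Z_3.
By repeated squaring (mod 3): 3^{1}≡0, 3^{2}≡0, 3^{4}≡0, 3^{8}≡0. Then 3^{10} = 3^{8+2} ≡ 0 × 0 ≡ 0 (mod 3)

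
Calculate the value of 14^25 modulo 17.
Using Fermat: 14^{16} ≡ 1 (mod 17). 25 ≡ 9 (mod 16). So 14^{25} ≡ 14^{9} ≡ 3 (mod 17)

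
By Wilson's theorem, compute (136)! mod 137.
By Wilson's theorem, (136)! ≡ -1 ≡ 136 mod 137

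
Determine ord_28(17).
Powers of 17 mod 28: 17^1≡17, 17^2≡9, 17^3≡13, 17^4≡25, 17^5≡5, 17^6≡1. So the order of 17 is 6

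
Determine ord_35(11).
Powers of 11 mod 35: 11^1≡11, 11^2≡16, 11^3≡1. So the order of 11 is 3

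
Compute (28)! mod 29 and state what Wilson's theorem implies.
(28)! mod 29 = 28. Since this equals -1 (mod 29), Wilson confirms 29 is prime.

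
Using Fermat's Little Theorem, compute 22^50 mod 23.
By Fermat: 22^{22} ≡ 1 (mod 23). 50 = 2×22 + 6. So 22^{50} ≡ 22^{6} ≡ 1 (mod 23)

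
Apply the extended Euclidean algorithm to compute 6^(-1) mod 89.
Extended GCD: 6(15) + 89(-1) = 1. So 6^(-1) ≡ 15 mod 89. Verify: 6 × 15 = 90 ≡ 1 mod 89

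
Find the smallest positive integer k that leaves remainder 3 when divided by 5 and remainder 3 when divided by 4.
M = 5 × 4 = 20. M₁ = 4, y₁ ≡ 4 mod 5. M₂ = 5, y₂ ≡ 1 mod 4. k = 3×4×4 + 3×5×1 ≡ 3 mod 20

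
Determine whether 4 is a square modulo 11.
By Euler's criterion: 4^{5} ≡ 1 (mod 11). Since this equals 1, 4 is a QR.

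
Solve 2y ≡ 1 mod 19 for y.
Since 19 is prime, by Fermat 2^(-1) ≡ 2^{17} ≡ 10 mod 19. Verify: 2 × 10 = 20 ≡ 1 mod 19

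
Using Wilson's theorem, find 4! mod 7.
(6)! = (4)! × (5) × (6) ≡ -1 (mod 7). So (4)! ≡ -1 × [(6)(5)]^(-1) ≡ 3 (mod 7)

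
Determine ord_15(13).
Powers of 13 mod 15: 13^1≡13, 13^2≡4, 13^3≡7, 13^4≡1. Order = 4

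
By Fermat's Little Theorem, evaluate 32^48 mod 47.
By Fermat: 32^{46} ≡ 1 mod 47. So 32^{48} = 32^{46} · 32^{2} ≡ 32^{2} ≡ 37 mod 47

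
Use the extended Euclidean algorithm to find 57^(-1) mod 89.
Extended GCD: 57(25) + 89(-16) = 1. So 57^(-1) ≡ 25 mod 89. Verify: 57 × 25 = 1425 ≡ 1 mod 89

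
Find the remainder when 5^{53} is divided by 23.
By Fermat: 5^{22} ≡ 1 mod 23. 53 = 2×22 + 9. So 5^{53} ≡ 5^{9} ≡ 11 mod 23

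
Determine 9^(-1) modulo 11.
Since 11 is prime, by Fermat 9^(-1) ≡ 9^{9} ≡ 5 mod 11. Verify: 9 × 5 = 45 ≡ 1 mod 11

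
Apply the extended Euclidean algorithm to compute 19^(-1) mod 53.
Extended GCD: 19(14) + 53(-5) = 1. So 19^(-1) ≡ 14 (mod 53). Verify: 19 × 14 = 266 ≡ 1 (mod 53)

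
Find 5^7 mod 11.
By repeated squaring mod 11: 5^{1}≡5, 5^{2}≡3, 5^{4}≡9. Then 5^{7} = 5^{4+2+1} ≡ 9 × 3 × 5 ≡ 3 mod 11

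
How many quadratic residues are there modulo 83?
For prime 83, there are (p-1)/2 = (83-1)/2 = 41 quadratic residues (excluding 0).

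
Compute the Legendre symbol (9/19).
(9/19) = 9^{9} mod 19 = 1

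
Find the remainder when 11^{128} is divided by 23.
By Fermat: 11^{22} ≡ 1 (mod 23). 128 = 5×22 + 18. So 11^{128} ≡ 11^{18} ≡ 16 (mod 23)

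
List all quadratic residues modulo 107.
Squares in Z_107*: {1, 3, 4, 9, 10, 11, 12, 13, 14, 16, 19, 23, 25, 27, 29, 30, 33, 34, 35, 36, 37, 39, 40, 41, 42, 44, 47, 48, 49, 52, 53, 56, 57, 61, 62, 64, 69, 75, 76, 79, 81, 83, 85, 86, 87, 89, 90, 92, 99, 100, 101, 102, 105}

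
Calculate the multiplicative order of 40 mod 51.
Powers of 40 mod 51: 40^1≡40, 40^2≡19, 40^3≡46, 40^4≡4, 40^5≡7, 40^6≡25, 40^7≡31, 40^8≡16, 40^9≡28, 40^10≡49, 40^11≡22, 40^12≡13, 40^13≡10, 40^14≡43, 40^15≡37, 40^16≡1. So the order of 40 is 16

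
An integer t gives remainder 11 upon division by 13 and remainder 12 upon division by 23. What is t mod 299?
M = 13 × 23 = 299. M₁ = 23, y₁ ≡ 4 mod 13. M₂ = 13, y₂ ≡ 16 mod 23. t = 11×23×4 + 12×13×16 ≡ 219 mod 299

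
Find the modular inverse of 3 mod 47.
Since 47 is prime, by Fermat 3^(-1) ≡ 3^{45} ≡ 16 mod 47. Verify: 3 × 16 = 48 ≡ 1 mod 47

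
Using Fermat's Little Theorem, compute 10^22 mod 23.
By Fermat's Little Theorem, 10^{22} ≡ 1 (mod 23) since 23 is prime and gcd(10, 23) = 1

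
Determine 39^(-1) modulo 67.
Since 67 is prime, by Fermat 39^(-1) ≡ 39^{65} ≡ 55 mod 67. Verify: 39 × 55 = 2145 ≡ 1 mod 67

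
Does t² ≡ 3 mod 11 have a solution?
By Euler's criterion: 3^{5} ≡ 1 mod 11. Since this equals 1, 3 is a QR.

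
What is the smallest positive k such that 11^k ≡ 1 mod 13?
Powers of 11 mod 13: 11^1≡11, 11^2≡4, 11^3≡5, 11^4≡3, 11^5≡7, 11^6≡12, 11^7≡2, 11^8≡9, 11^9≡8, 11^10≡10, 11^11≡6, 11^12≡1. So the order of 11 is 12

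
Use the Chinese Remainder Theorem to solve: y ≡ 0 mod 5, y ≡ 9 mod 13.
M = 5 × 13 = 65. M₁ = 13, y₁ ≡ 2 mod 5. M₂ = 5, y₂ ≡ 8 mod 13. y = 0×13×2 + 9×5×8 ≡ 35 mod 65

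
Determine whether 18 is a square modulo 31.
By Euler's criterion: 18^{15} ≡ 1 mod 31. Since this equals 1, 18 is a QR.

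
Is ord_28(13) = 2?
Powers of 13 mod 28: 13^1≡13, 13^2≡1. First k with 13^k≡1 is k=2. Yes, ord_28(13) = 2.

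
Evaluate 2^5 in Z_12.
By repeated squaring mod 12: 2^{1}≡2, 2^{2}≡4, 2^{4}≡4. Then 2^{5} = 2^{4+1} ≡ 4 × 2 ≡ 8 mod 12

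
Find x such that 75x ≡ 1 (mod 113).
Since 113 is prime, by Fermat 75^(-1) ≡ 75^{111} ≡ 110 (mod 113). Verify: 75 × 110 = 8250 ≡ 1 (mod 113)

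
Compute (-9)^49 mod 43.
Using Fermat: (-9)^{42} ≡ 1 mod 43. 49 ≡ 7 mod 42. So (-9)^{49} ≡ (-9)^{7} ≡ 7 mod 43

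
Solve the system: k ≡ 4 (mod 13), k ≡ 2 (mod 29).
M = 13 × 29 = 377. M₁ = 29, y₁ ≡ 9 (mod 13). M₂ = 13, y₂ ≡ 9 (mod 29). k = 4×29×9 + 2×13×9 ≡ 147 (mod 377)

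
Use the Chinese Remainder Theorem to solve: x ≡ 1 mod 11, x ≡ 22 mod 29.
M = 11 × 29 = 319. M₁ = 29, y₁ ≡ 8 mod 11. M₂ = 11, y₂ ≡ 8 mod 29. x = 1×29×8 + 22×11×8 ≡ 254 mod 319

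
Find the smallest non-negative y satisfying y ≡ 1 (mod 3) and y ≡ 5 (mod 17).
M = 3 × 17 = 51. M₁ = 17, y₁ ≡ 2 (mod 3). M₂ = 3, y₂ ≡ 6 (mod 17). y = 1×17×2 + 5×3×6 ≡ 22 (mod 51)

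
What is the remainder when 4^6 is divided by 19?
By repeated squaring (mod 19): 4^{1}≡4, 4^{2}≡16, 4^{4}≡9. Then 4^{6} = 4^{4+2} ≡ 9 × 16 ≡ 11 (mod 19)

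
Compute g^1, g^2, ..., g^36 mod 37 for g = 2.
2^1, 2^2, ..., 2^{36} mod 37: [2, 4, 8, 16, 32, 27, 17, 34, 31, 25, 13, 26, 15, 30, 23, 9, 18, 36, 35, 33, 29, 21, 5, 10, 20, 3, 6, 12, 24, 11, 22, 7, 14, 28, 19, 1]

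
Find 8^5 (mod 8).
By repeated squaring (mod 8): 8^{1}≡0, 8^{2}≡0, 8^{4}≡0. Then 8^{5} = 8^{4+1} ≡ 0 × 0 ≡ 0 (mod 8)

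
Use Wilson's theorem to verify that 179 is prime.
(178)! mod 179 = 178. Since this equals -1 (mod 179), Wilson confirms 179 is prime.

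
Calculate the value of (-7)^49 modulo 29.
Using Fermat: (-7)^{28} ≡ 1 mod 29. 49 ≡ 21 mod 28. So (-7)^{49} ≡ (-7)^{21} ≡ 28 mod 29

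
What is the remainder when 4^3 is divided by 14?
4^{3} = 64 ≡ 8 (mod 14)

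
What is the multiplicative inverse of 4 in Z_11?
Since 11 is prime, by Fermat 4^(-1) ≡ 4^{9} ≡ 3 (mod 11). Verify: 4 × 3 = 12 ≡ 1 (mod 11)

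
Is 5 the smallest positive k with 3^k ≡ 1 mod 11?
Powers of 3 mod 11: 3^1≡3, 3^2≡9, 3^3≡5, 3^4≡4, 3^5≡1. First k with 3^k≡1 is k=5. Yes, ord_11(3) = 5.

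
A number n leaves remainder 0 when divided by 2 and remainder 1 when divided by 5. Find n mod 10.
M = 2 × 5 = 10. M₁ = 5, y₁ ≡ 1 mod 2. M₂ = 2, y₂ ≡ 3 mod 5. n = 0×5×1 + 1×2×3 ≡ 6 mod 10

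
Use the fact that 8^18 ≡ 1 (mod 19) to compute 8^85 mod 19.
By Fermat: 8^{18} ≡ 1 (mod 19). 85 = 4×18 + 13. So 8^{85} ≡ 8^{13} ≡ 8 (mod 19)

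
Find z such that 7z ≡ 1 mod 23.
Since 23 is prime, by Fermat 7^(-1) ≡ 7^{21} ≡ 10 mod 23. Verify: 7 × 10 = 70 ≡ 1 mod 23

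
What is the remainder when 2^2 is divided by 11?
2^{2} = 4 ≡ 4 (mod 11)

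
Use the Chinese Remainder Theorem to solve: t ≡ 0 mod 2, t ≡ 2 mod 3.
M = 2 × 3 = 6. M₁ = 3, y₁ ≡ 1 mod 2. M₂ = 2, y₂ ≡ 2 mod 3. t = 0×3×1 + 2×2×2 ≡ 2 mod 6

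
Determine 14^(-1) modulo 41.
Since 41 is prime, by Fermat 14^(-1) ≡ 14^{39} ≡ 3 (mod 41). Verify: 14 × 3 = 42 ≡ 1 (mod 41)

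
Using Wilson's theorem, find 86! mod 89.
(88)! = (86)! × (87) × (88) ≡ -1 (mod 89). So (86)! ≡ -1 × [(88)(87)]^(-1) ≡ 44 (mod 89)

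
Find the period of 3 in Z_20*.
Powers of 3 mod 20: 3^1≡3, 3^2≡9, 3^3≡7, 3^4≡1. Order = 4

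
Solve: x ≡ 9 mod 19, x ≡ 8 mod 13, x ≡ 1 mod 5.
M = 19 × 13 × 5 = 1235. M₁ = 65, y₁ ≡ 12 mod 19. M₂ = 95, y₂ ≡ 10 mod 13. M₃ = 247, y₃ ≡ 3 mod 5. x = 9×65×12 + 8×95×10 + 1×247×3 ≡ 541 mod 1235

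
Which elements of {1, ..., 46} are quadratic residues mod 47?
Quadratic residues modulo 47: {1, 2, 3, 4, 6, 7, 8, 9, 12, 14, 16, 17, 18, 21, 24, 25, 27, 28, 32, 34, 36, 37, 42}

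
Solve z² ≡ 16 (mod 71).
The square roots of 16 mod 71 are 4 and 67. Verify: 4² = 16 ≡ 16 (mod 71)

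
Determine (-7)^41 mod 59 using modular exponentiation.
By repeated squaring mod 59: (-7)^{1}≡52, (-7)^{2}≡49, (-7)^{4}≡41, (-7)^{8}≡29, (-7)^{16}≡15, (-7)^{32}≡48. Then (-7)^{41} = (-7)^{32+8+1} ≡ 48 × 29 × 52 ≡ 50 mod 59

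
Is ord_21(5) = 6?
Powers of 5 mod 21: 5^1≡5, 5^2≡4, 5^3≡20, 5^4≡16, 5^5≡17, 5^6≡1. First k with 5^k≡1 is k=6. Yes, ord_21(5) = 6.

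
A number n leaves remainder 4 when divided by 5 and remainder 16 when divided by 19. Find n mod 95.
M = 5 × 19 = 95. M₁ = 19, y₁ ≡ 4 mod 5. M₂ = 5, y₂ ≡ 4 mod 19. n = 4×19×4 + 16×5×4 ≡ 54 mod 95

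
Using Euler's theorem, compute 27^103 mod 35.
By Euler: 27^{24} ≡ 1 mod 35 since gcd(27, 35) = 1. 103 = 4×24 + 7. So 27^{103} ≡ 27^{7} ≡ 13 mod 35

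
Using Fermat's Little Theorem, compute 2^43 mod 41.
By Fermat: 2^{40} ≡ 1 (mod 41). So 2^{43} = 2^{40} · 2^{3} ≡ 2^{3} ≡ 8 (mod 41)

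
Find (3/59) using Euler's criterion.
(3/59) = 3^{29} mod 59 = 1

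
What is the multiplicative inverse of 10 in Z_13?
Since 13 is prime, by Fermat 10^(-1) ≡ 10^{11} ≡ 4 mod 13. Verify: 10 × 4 = 40 ≡ 1 mod 13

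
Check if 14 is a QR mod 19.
By Euler's criterion: 14^{9} ≡ 18 mod 19. Since this equals -1 (≡ 18), 14 is not a QR.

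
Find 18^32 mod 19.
Using Fermat: 18^{18} ≡ 1 mod 19. 32 ≡ 14 mod 18. So 18^{32} ≡ 18^{14} ≡ 1 mod 19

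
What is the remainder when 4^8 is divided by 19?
By repeated squaring (mod 19): 4^{1}≡4, 4^{2}≡16, 4^{4}≡9, 4^{8}≡5. So 4^{8} ≡ 5 (mod 19)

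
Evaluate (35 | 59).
(35/59) = 35^{29} mod 59 = 1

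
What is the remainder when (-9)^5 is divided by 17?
By repeated squaring mod 17: (-9)^{1}≡8, (-9)^{2}≡13, (-9)^{4}≡16. Then (-9)^{5} = (-9)^{4+1} ≡ 16 × 8 ≡ 9 mod 17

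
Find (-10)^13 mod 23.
By repeated squaring mod 23: (-10)^{1}≡13, (-10)^{2}≡8, (-10)^{4}≡18, (-10)^{8}≡2. Then (-10)^{13} = (-10)^{8+4+1} ≡ 2 × 18 × 13 ≡ 8 mod 23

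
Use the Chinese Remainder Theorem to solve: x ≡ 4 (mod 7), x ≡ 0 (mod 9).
M = 7 × 9 = 63. M₁ = 9, y₁ ≡ 4 (mod 7). M₂ = 7, y₂ ≡ 4 (mod 9). x = 4×9×4 + 0×7×4 ≡ 18 (mod 63)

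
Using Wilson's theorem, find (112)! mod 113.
By Wilson's theorem, (112)! ≡ -1 ≡ 112 mod 113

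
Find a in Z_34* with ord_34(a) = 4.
13 has order 4 mod 34 since 13^{4} ≡ 1 (mod 34) and no smaller power works.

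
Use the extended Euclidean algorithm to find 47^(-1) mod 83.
Extended GCD: 47(-30) + 83(17) = 1. So 47^(-1) ≡ -30 ≡ 53 mod 83. Verify: 47 × 53 = 2491 ≡ 1 mod 83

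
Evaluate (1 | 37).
(1/37) = 1^{18} mod 37 = 1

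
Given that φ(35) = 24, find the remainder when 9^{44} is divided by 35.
By Euler: 9^{24} ≡ 1 mod 35 since gcd(9, 35) = 1. 44 = 1×24 + 20. So 9^{44} ≡ 9^{20} ≡ 11 mod 35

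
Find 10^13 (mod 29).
By repeated squaring (mod 29): 10^{1}≡10, 10^{2}≡13, 10^{4}≡24, 10^{8}≡25. Then 10^{13} = 10^{8+4+1} ≡ 25 × 24 × 10 ≡ 26 (mod 29)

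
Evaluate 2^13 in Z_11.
Using Fermat: 2^{10} ≡ 1 mod 11. 13 ≡ 3 mod 10. So 2^{13} ≡ 2^{3} ≡ 8 mod 11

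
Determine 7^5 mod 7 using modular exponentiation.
By repeated squaring mod 7: 7^{1}≡0, 7^{2}≡0, 7^{4}≡0. Then 7^{5} = 7^{4+1} ≡ 0 × 0 ≡ 0 mod 7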